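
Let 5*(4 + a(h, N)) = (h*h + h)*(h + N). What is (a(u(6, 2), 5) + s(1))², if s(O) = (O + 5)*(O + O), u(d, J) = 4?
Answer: 1936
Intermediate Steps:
s(O) = 2*O*(5 + O) (s(O) = (5 + O)*(2*O) = 2*O*(5 + O))
a(h, N) = -4 + (N + h)*(h + h²)/5 (a(h, N) = -4 + ((h*h + h)*(h + N))/5 = -4 + ((h² + h)*(N + h))/5 = -4 + ((h + h²)*(N + h))/5 = -4 + ((N + h)*(h + h²))/5 = -4 + (N + h)*(h + h²)/5)
(a(u(6, 2), 5) + s(1))² = ((-4 + (⅕)*4² + (⅕)*4³ + (⅕)*5*4 + (⅕)*5*4²) + 2*1*(5 + 1))² = ((-4 + (⅕)*16 + (⅕)*64 + 4 + (⅕)*5*16) + 2*1*6)² = ((-4 + 16/5 + 64/5 + 4 + 16) + 12)² = (32 + 12)² = 44² = 1936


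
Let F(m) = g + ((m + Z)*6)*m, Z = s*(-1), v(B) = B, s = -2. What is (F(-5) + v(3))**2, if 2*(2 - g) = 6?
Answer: 8464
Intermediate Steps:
g = -1 (g = 2 - 1/2*6 = 2 - 3 = -1)
Z = 2 (Z = -2*(-1) = 2)
F(m) = -1 + m*(12 + 6*m) (F(m) = -1 + ((m + 2)*6)*m = -1 + ((2 + m)*6)*m = -1 + (12 + 6*m)*m = -1 + m*(12 + 6*m))
(F(-5) + v(3))**2 = ((-1 + 6*(-5)**2 + 12*(-5)) + 3)**2 = ((-1 + 6*25 - 60) + 3)**2 = ((-1 + 150 - 60) + 3)**2 = (89 + 3)**2 = 92**2 = 8464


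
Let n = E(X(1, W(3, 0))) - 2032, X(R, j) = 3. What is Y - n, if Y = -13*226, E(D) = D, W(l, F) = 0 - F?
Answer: -909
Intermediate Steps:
W(l, F) = -F
Y = -2938
n = -2029 (n = 3 - 2032 = -2029)
Y - n = -2938 - 1*(-2029) = -2938 + 2029 = -909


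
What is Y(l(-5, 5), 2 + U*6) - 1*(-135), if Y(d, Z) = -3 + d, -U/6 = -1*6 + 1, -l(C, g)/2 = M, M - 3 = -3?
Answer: 132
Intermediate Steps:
M = 0 (M = 3 - 3 = 0)
l(C, g) = 0 (l(C, g) = -2*0 = 0)
U = 30 (U = -6*(-1*6 + 1) = -6*(-6 + 1) = -6*(-5) = 30)
Y(l(-5, 5), 2 + U*6) - 1*(-135) = (-3 + 0) - 1*(-135) = -3 + 135 = 132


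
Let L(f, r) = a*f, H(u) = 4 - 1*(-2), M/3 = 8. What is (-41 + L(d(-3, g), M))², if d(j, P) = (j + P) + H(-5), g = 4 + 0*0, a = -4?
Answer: 4761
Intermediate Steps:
g = 4 (g = 4 + 0 = 4)
M = 24 (M = 3*8 = 24)
H(u) = 6 (H(u) = 4 + 2 = 6)
d(j, P) = 6 + P + j (d(j, P) = (j + P) + 6 = (P + j) + 6 = 6 + P + j)
L(f, r) = -4*f
(-41 + L(d(-3, g), M))² = (-41 - 4*(6 + 4 - 3))² = (-41 - 4*7)² = (-41 - 28)² = (-69)² = 4761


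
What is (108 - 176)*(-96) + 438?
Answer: 6966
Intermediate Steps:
(108 - 176)*(-96) + 438 = -68*(-96) + 438 = 6528 + 438 = 6966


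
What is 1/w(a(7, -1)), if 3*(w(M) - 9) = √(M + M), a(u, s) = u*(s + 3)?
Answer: 81/701 - 6*√7/701 ≈ 0.092904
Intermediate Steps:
a(u, s) = u*(3 + s)
w(M) = 9 + √2*√M/3 (w(M) = 9 + √(M + M)/3 = 9 + √(2*M)/3 = 9 + (√2*√M)/3 = 9 + √2*√M/3)
1/w(a(7, -1)) = 1/(9 + √2*√(7*(3 - 1))/3) = 1/(9 + √2*√(7*2)/3) = 1/(9 + √2*√14/3) = 1/(9 + 2*√7/3)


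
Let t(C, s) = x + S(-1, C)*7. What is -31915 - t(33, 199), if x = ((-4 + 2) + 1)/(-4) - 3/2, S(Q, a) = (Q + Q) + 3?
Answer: -127683/4 ≈ -31921.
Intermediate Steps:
S(Q, a) = 3 + 2*Q (S(Q, a) = 2*Q + 3 = 3 + 2*Q)
x = -5/4 (x = (-2 + 1)*(-1/4) - 3*1/2 = -1*(-1/4) - 3/2 = 1/4 - 3/2 = -5/4 ≈ -1.2500)
t(C, s) = 23/4 (t(C, s) = -5/4 + (3 + 2*(-1))*7 = -5/4 + (3 - 2)*7 = -5/4 + 1*7 = -5/4 + 7 = 23/4)
-31915 - t(33, 199) = -31915 - 1*23/4 = -31915 - 23/4 = -127683/4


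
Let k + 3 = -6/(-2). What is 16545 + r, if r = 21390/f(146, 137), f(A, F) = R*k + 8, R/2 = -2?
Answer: 76875/4 ≈ 19219.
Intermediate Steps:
R = -4 (R = 2*(-2) = -4)
k = 0 (k = -3 - 6/(-2) = -3 - 6*(-½) = -3 + 3 = 0)
f(A, F) = 8 (f(A, F) = -4*0 + 8 = 0 + 8 = 8)
r = 10695/4 (r = 21390/8 = 21390*(⅛) = 10695/4 ≈ 2673.8)
16545 + r = 16545 + 10695/4 = 76875/4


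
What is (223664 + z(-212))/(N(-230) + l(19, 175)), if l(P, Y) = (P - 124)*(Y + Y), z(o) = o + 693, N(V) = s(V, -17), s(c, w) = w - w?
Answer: -14943/2450 ≈ -6.0992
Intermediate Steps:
s(c, w) = 0
N(V) = 0
z(o) = 693 + o
l(P, Y) = 2*Y*(-124 + P) (l(P, Y) = (-124 + P)*(2*Y) = 2*Y*(-124 + P))
(223664 + z(-212))/(N(-230) + l(19, 175)) = (223664 + (693 - 212))/(0 + 2*175*(-124 + 19)) = (223664 + 481)/(0 + 2*175*(-105)) = 224145/(0 - 36750) = 224145/(-36750) = 224145*(-1/36750) = -14943/2450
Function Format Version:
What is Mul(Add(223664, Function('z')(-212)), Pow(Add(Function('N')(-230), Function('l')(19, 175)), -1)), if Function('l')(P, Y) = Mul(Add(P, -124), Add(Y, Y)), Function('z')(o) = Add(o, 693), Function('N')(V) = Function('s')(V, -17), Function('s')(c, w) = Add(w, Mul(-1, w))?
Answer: Rational(-14943, 2450) ≈ -6.0992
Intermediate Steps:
Function('s')(c, w) = 0
Function('N')(V) = 0
Function('z')(o) = Add(693, o)
Function('l')(P, Y) = Mul(2, Y, Add(-124, P)) (Function('l')(P, Y) = Mul(Add(-124, P), Mul(2, Y)) = Mul(2, Y, Add(-124, P)))
Mul(Add(223664, Function('z')(-212)), Pow(Add(Function('N')(-230), Function('l')(19, 175)), -1)) = Mul(Add(223664, Add(693, -212)), Pow(Add(0, Mul(2, 175, Add(-124, 19))), -1)) = Mul(Add(223664, 481), Pow(Add(0, Mul(2, 175, -105)), -1)) = Mul(224145, Pow(Add(0, -36750), -1)) = Mul(224145, Pow(-36750, -1)) = Mul(224145, Rational(-1, 36750)) = Rational(-14943, 2450)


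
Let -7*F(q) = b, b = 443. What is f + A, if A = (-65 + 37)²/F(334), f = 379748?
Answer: 168222876/443 ≈ 3.7974e+5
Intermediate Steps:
F(q) = -443/7 (F(q) = -⅐*443 = -443/7)
A = -5488/443 (A = (-65 + 37)²/(-443/7) = (-28)²*(-7/443) = 784*(-7/443) = -5488/443 ≈ -12.388)
f + A = 379748 - 5488/443 = 168222876/443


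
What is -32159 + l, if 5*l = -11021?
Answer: -171816/5 ≈ -34363.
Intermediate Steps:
l = -11021/5 (l = (⅕)*(-11021) = -11021/5 ≈ -2204.2)
-32159 + l = -32159 - 11021/5 = -171816/5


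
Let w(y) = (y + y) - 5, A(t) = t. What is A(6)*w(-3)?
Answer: -66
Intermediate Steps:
w(y) = -5 + 2*y (w(y) = 2*y - 5 = -5 + 2*y)
A(6)*w(-3) = 6*(-5 + 2*(-3)) = 6*(-5 - 6) = 6*(-11) = -66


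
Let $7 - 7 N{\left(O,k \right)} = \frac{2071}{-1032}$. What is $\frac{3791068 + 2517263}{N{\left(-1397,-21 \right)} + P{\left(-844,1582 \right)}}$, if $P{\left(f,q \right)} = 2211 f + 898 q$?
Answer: $- \frac{45571383144}{3217907057} \approx -14.162$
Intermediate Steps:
$N{\left(O,k \right)} = \frac{9295}{7224}$ ($N{\left(O,k \right)} = 1 - \frac{2071 \frac{1}{-1032}}{7} = 1 - \frac{2071 \left(- \frac{1}{1032}\right)}{7} = 1 - - \frac{2071}{7224} = 1 + \frac{2071}{7224} = \frac{9295}{7224}$)
$P{\left(f,q \right)} = 898 q + 2211 f$
$\frac{3791068 + 2517263}{N{\left(-1397,-21 \right)} + P{\left(-844,1582 \right)}} = \frac{3791068 + 2517263}{\frac{9295}{7224} + \left(898 \cdot 1582 + 2211 \left(-844\right)\right)} = \frac{6308331}{\frac{9295}{7224} + \left(1420636 - 1866084\right)} = \frac{6308331}{\frac{9295}{7224} - 445448} = \frac{6308331}{- \frac{3217907057}{7224}} = 6308331 \left(- \frac{7224}{3217907057}\right) = - \frac{45571383144}{3217907057}$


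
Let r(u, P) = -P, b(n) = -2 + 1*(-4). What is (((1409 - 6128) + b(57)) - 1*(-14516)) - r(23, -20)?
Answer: 9771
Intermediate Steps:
b(n) = -6 (b(n) = -2 - 4 = -6)
(((1409 - 6128) + b(57)) - 1*(-14516)) - r(23, -20) = (((1409 - 6128) - 6) - 1*(-14516)) - (-1)*(-20) = ((-4719 - 6) + 14516) - 1*20 = (-4725 + 14516) - 20 = 9791 - 20 = 9771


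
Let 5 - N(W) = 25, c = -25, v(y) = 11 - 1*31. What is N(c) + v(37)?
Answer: -40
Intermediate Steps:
v(y) = -20 (v(y) = 11 - 31 = -20)
N(W) = -20 (N(W) = 5 - 1*25 = 5 - 25 = -20)
N(c) + v(37) = -20 - 20 = -40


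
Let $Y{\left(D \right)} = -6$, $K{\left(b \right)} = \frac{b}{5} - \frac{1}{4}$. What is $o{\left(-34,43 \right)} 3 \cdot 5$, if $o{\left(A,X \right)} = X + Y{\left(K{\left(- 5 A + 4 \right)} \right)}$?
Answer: $555$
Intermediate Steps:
$K{\left(b \right)} = - \frac{1}{4} + \frac{b}{5}$ ($K{\left(b \right)} = b \frac{1}{5} - \frac{1}{4} = \frac{b}{5} - \frac{1}{4} = - \frac{1}{4} + \frac{b}{5}$)
$o{\left(A,X \right)} = -6 + X$ ($o{\left(A,X \right)} = X - 6 = -6 + X$)
$o{\left(-34,43 \right)} 3 \cdot 5 = \left(-6 + 43\right) 3 \cdot 5 = 37 \cdot 15 = 555$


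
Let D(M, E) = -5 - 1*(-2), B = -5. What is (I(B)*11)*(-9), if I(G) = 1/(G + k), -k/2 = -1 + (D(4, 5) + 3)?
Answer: 33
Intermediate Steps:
D(M, E) = -3 (D(M, E) = -5 + 2 = -3)
k = 2 (k = -2*(-1 + (-3 + 3)) = -2*(-1 + 0) = -2*(-1) = 2)
I(G) = 1/(2 + G) (I(G) = 1/(G + 2) = 1/(2 + G))
(I(B)*11)*(-9) = (11/(2 - 5))*(-9) = (11/(-3))*(-9) = -⅓*11*(-9) = -11/3*(-9) = 33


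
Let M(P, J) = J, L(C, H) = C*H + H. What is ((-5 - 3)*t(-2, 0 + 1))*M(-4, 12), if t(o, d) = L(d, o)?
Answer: 384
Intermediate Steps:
L(C, H) = H + C*H
t(o, d) = o*(1 + d)
((-5 - 3)*t(-2, 0 + 1))*M(-4, 12) = ((-5 - 3)*(-2*(1 + (0 + 1))))*12 = -(-16)*(1 + 1)*12 = -(-16)*2*12 = -8*(-4)*12 = 32*12 = 384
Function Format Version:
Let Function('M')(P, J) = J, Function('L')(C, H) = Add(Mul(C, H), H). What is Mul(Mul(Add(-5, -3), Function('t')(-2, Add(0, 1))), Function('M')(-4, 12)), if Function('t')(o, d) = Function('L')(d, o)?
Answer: 384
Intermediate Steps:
Function('L')(C, H) = Add(H, Mul(C, H))
Function('t')(o, d) = Mul(o, Add(1, d))
Mul(Mul(Add(-5, -3), Function('t')(-2, Add(0, 1))), Function('M')(-4, 12)) = Mul(Mul(Add(-5, -3), Mul(-2, Add(1, Add(0, 1)))), 12) = Mul(Mul(-8, Mul(-2, Add(1, 1))), 12) = Mul(Mul(-8, Mul(-2, 2)), 12) = Mul(Mul(-8, -4), 12) = Mul(32, 12) = 384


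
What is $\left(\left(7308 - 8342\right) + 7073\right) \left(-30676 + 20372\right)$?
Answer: $-62225856$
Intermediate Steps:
$\left(\left(7308 - 8342\right) + 7073\right) \left(-30676 + 20372\right) = \left(-1034 + 7073\right) \left(-10304\right) = 6039 \left(-10304\right) = -62225856$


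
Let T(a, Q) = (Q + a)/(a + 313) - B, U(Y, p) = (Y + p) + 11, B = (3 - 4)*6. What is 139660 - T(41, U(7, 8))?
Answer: 49437449/354 ≈ 1.3965e+5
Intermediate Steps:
B = -6 (B = -1*6 = -6)
U(Y, p) = 11 + Y + p
T(a, Q) = 6 + (Q + a)/(313 + a) (T(a, Q) = (Q + a)/(a + 313) - 1*(-6) = (Q + a)/(313 + a) + 6 = 6 + (Q + a)/(313 + a))
139660 - T(41, U(7, 8)) = 139660 - (1878 + (11 + 7 + 8) + 7*41)/(313 + 41) = 139660 - (1878 + 26 + 287)/354 = 139660 - 2191/354 = 49437449/354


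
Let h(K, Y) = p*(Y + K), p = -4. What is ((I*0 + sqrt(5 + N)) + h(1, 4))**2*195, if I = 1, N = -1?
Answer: 63180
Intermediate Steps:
h(K, Y) = -4*K - 4*Y (h(K, Y) = -4*(Y + K) = -4*(K + Y) = -4*K - 4*Y)
((I*0 + sqrt(5 + N)) + h(1, 4))**2*195 = ((1*0 + sqrt(5 - 1)) + (-4*1 - 4*4))**2*195 = ((0 + sqrt(4)) + (-4 - 16))**2*195 = ((0 + 2) - 20)**2*195 = (2 - 20)**2*195 = (-18)**2*195 = 324*195 = 63180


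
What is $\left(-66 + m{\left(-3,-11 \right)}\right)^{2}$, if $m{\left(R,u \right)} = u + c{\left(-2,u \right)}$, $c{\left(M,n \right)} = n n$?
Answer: $1936$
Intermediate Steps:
$c{\left(M,n \right)} = n^{2}$
$m{\left(R,u \right)} = u + u^{2}$
$\left(-66 + m{\left(-3,-11 \right)}\right)^{2} = \left(-66 - 11 \left(1 - 11\right)\right)^{2} = \left(-66 - -110\right)^{2} = \left(-66 + 110\right)^{2} = 44^{2} = 1936$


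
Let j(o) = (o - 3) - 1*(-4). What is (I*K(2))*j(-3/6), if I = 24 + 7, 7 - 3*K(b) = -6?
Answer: 403/6 ≈ 67.167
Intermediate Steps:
K(b) = 13/3 (K(b) = 7/3 - 1/3*(-6) = 7/3 + 2 = 13/3)
j(o) = 1 + o (j(o) = (-3 + o) + 4 = 1 + o)
I = 31
(I*K(2))*j(-3/6) = (31*(13/3))*(1 - 3/6) = 403*(1 - 3*1/6)/3 = 403*(1 - 1/2)/3 = (403/3)*(1/2) = 403/6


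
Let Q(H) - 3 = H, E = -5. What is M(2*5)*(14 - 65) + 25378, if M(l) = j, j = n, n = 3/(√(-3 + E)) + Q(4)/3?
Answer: 25259 + 153*I*√2/4 ≈ 25259.0 + 54.094*I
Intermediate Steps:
Q(H) = 3 + H
n = 7/3 - 3*I*√2/4 (n = 3/(√(-3 - 5)) + (3 + 4)/3 = 3/(√(-8)) + 7*(⅓) = 3/((2*I*√2)) + 7/3 = 3*(-I*√2/4) + 7/3 = -3*I*√2/4 + 7/3 = 7/3 - 3*I*√2/4 ≈ 2.3333 - 1.0607*I)
j = 7/3 - 3*I*√2/4 ≈ 2.3333 - 1.0607*I
M(l) = 7/3 - 3*I*√2/4
M(2*5)*(14 - 65) + 25378 = (7/3 - 3*I*√2/4)*(14 - 65) + 25378 = (7/3 - 3*I*√2/4)*(-51) + 25378 = (-119 + 153*I*√2/4) + 25378 = 25259 + 153*I*√2/4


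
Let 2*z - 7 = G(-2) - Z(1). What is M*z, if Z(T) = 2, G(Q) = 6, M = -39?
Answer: -429/2 ≈ -214.50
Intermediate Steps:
z = 11/2 (z = 7/2 + (6 - 1*2)/2 = 7/2 + (6 - 2)/2 = 7/2 + (1/2)*4 = 7/2 + 2 = 11/2 ≈ 5.5000)
M*z = -39*11/2 = -429/2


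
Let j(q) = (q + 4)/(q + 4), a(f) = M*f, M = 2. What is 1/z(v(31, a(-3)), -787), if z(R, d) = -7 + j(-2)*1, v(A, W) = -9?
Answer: -⅙ ≈ -0.16667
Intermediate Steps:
a(f) = 2*f
j(q) = 1 (j(q) = (4 + q)/(4 + q) = 1)
z(R, d) = -6 (z(R, d) = -7 + 1*1 = -7 + 1 = -6)
1/z(v(31, a(-3)), -787) = 1/(-6) = -⅙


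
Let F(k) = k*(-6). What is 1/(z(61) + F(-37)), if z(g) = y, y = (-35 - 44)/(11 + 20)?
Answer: 31/6803 ≈ 0.0045568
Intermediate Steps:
F(k) = -6*k
y = -79/31 ≈ -2.5484
z(g) = -79/31
1/(z(61) + F(-37)) = 1/(-79/31 - 6*(-37)) = 1/(-79/31 + 222) = 1/(6803/31) = 31/6803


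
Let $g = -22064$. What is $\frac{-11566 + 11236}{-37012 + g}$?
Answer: $\frac{55}{9846} \approx 0.005586$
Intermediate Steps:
$\frac{-11566 + 11236}{-37012 + g} = \frac{-11566 + 11236}{-37012 - 22064} = - \frac{330}{-59076} = \left(-330\right) \left(- \frac{1}{59076}\right) = \frac{55}{9846}$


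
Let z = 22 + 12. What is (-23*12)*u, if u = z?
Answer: -9384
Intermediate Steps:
z = 34
u = 34
(-23*12)*u = -23*12*34 = -276*34 = -9384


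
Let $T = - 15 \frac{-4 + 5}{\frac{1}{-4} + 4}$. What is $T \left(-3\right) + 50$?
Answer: $62$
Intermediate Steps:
$T = -4$ ($T = - 15 \cdot 1 \frac{1}{- \frac{1}{4} + 4} = - 15 \cdot 1 \frac{1}{\frac{15}{4}} = - 15 \cdot 1 \cdot \frac{4}{15} = \left(-15\right) \frac{4}{15} = -4$)
$T \left(-3\right) + 50 = \left(-4\right) \left(-3\right) + 50 = 12 + 50 = 62$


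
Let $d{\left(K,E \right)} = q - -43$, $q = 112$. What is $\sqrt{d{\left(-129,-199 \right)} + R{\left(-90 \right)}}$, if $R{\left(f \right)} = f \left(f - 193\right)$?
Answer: $25 \sqrt{41} \approx 160.08$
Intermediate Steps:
$R{\left(f \right)} = f \left(-193 + f\right)$
$d{\left(K,E \right)} = 155$ ($d{\left(K,E \right)} = 112 - -43 = 112 + 43 = 155$)
$\sqrt{d{\left(-129,-199 \right)} + R{\left(-90 \right)}} = \sqrt{155 - 90 \left(-193 - 90\right)} = \sqrt{155 - -25470} = \sqrt{155 + 25470} = \sqrt{25625} = 25 \sqrt{41}$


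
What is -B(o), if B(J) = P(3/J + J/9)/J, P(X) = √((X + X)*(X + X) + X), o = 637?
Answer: -2*√165252000733/3651921 ≈ -0.22263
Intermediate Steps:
P(X) = √(X + 4*X²) (P(X) = √((2*X)*(2*X) + X) = √(4*X² + X) = √(X + 4*X²))
B(J) = √((3/J + J/9)*(1 + 12/J + 4*J/9))/J (B(J) = √((3/J + J/9)*(1 + 4*(3/J + J/9)))/J = √((3/J + J/9)*(1 + (12/J + 4*J/9)))/J = √((3/J + J/9)*(1 + 12/J + 4*J/9))/J)
-B(o) = -√((27 + 637²)*(108 + 4*637² + 9*637)/637²)/(9*637) = -√((27 + 405769)*(108 + 4*405769 + 5733)/405769)/(9*637) = -√((1/405769)*405796*(108 + 1623076 + 5733))/(9*637) = -√((1/405769)*405796*1628917)/(9*637) = -√(661008002932/405769)/(9*637) = -2*√165252000733/637/(9*637) = -2*√165252000733/3651921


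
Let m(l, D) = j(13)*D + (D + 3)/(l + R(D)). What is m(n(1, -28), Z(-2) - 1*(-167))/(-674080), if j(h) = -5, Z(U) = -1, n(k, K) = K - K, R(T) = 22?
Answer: 18091/14829760 ≈ 0.0012199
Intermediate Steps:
n(k, K) = 0
m(l, D) = -5*D + (3 + D)/(22 + l) (m(l, D) = -5*D + (D + 3)/(l + 22) = -5*D + (3 + D)/(22 + l))
m(n(1, -28), Z(-2) - 1*(-167))/(-674080) = ((3 - 109*(-1 - 1*(-167)) - 5*(-1 - 1*(-167))*0)/(22 + 0))/(-674080) = ((3 - 109*(-1 + 167) - 5*(-1 + 167)*0)/22)*(-1/674080) = ((3 - 109*166 - 5*166*0)/22)*(-1/674080) = ((3 - 18094 + 0)/22)*(-1/674080) = ((1/22)*(-18091))*(-1/674080) = -18091/22*(-1/674080) = 18091/14829760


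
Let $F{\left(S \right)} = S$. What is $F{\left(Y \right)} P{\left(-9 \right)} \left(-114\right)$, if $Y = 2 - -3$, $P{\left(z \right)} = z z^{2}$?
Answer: $415530$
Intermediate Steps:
$P{\left(z \right)} = z^{3}$
$Y = 5$ ($Y = 2 + 3 = 5$)
$F{\left(Y \right)} P{\left(-9 \right)} \left(-114\right) = 5 \left(-9\right)^{3} \left(-114\right) = 5 \left(-729\right) \left(-114\right) = \left(-3645\right) \left(-114\right) = 415530$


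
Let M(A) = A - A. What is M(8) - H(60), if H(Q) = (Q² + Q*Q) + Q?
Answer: -7260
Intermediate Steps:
M(A) = 0
H(Q) = Q + 2*Q² (H(Q) = (Q² + Q²) + Q = 2*Q² + Q = Q + 2*Q²)
M(8) - H(60) = 0 - 60*(1 + 2*60) = 0 - 60*(1 + 120) = 0 - 60*121 = 0 - 1*7260 = 0 - 7260 = -7260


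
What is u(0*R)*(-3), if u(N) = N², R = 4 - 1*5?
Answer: 0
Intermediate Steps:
R = -1 (R = 4 - 5 = -1)
u(0*R)*(-3) = (0*(-1))²*(-3) = 0²*(-3) = 0*(-3) = 0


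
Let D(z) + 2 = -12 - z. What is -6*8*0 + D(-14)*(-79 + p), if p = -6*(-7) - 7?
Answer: 0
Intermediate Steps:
p = 35 (p = 42 - 7 = 35)
D(z) = -14 - z (D(z) = -2 + (-12 - z) = -14 - z)
-6*8*0 + D(-14)*(-79 + p) = -6*8*0 + (-14 - 1*(-14))*(-79 + 35) = -48*0 + (-14 + 14)*(-44) = 0 + 0*(-44) = 0 + 0 = 0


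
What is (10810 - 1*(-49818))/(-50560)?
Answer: -15157/12640 ≈ -1.1991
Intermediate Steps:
(10810 - 1*(-49818))/(-50560) = (10810 + 49818)*(-1/50560) = 60628*(-1/50560) = -15157/12640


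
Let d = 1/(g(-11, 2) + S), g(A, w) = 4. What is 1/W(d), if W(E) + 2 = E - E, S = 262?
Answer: -½ ≈ -0.50000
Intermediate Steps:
d = 1/266 (d = 1/(4 + 262) = 1/266 ≈ 0.0037594)
W(E) = -2 (W(E) = -2 + (E - E) = -2 + 0 = -2)
1/W(d) = 1/(-2) = -½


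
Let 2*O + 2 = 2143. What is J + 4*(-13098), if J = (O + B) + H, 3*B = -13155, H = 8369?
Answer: -94675/2 ≈ -47338.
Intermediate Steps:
O = 2141/2 (O = -1 + (½)*2143 = -1 + 2143/2 = 2141/2 ≈ 1070.5)
B = -4385 (B = (⅓)*(-13155) = -4385)
J = 10109/2 (J = (2141/2 - 4385) + 8369 = -6629/2 + 8369 = 10109/2 ≈ 5054.5)
J + 4*(-13098) = 10109/2 + 4*(-13098) = 10109/2 - 52392 = -94675/2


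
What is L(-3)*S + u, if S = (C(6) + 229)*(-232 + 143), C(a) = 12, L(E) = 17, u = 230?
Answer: -364403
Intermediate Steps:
S = -21449 (S = (12 + 229)*(-232 + 143) = 241*(-89) = -21449)
L(-3)*S + u = 17*(-21449) + 230 = -364633 + 230 = -364403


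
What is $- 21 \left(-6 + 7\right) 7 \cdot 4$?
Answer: $-588$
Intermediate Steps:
$- 21 \left(-6 + 7\right) 7 \cdot 4 = - 21 \cdot 1 \cdot 7 \cdot 4 = - 21 \cdot 7 \cdot 4 = \left(-21\right) 28 = -588$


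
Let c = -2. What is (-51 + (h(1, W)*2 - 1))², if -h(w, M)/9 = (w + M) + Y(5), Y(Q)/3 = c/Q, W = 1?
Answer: 110224/25 ≈ 4409.0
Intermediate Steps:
Y(Q) = -6/Q (Y(Q) = 3*(-2/Q) = -6/Q)
h(w, M) = 54/5 - 9*M - 9*w (h(w, M) = -9*((w + M) - 6/5) = -9*((M + w) - 6*⅕) = -9*((M + w) - 6/5) = -9*(-6/5 + M + w) = 54/5 - 9*M - 9*w)
(-51 + (h(1, W)*2 - 1))² = (-51 + ((54/5 - 9*1 - 9*1)*2 - 1))² = (-51 + ((54/5 - 9 - 9)*2 - 1))² = (-51 + (-36/5*2 - 1))² = (-51 + (-72/5 - 1))² = (-51 - 77/5)² = (-332/5)² = 110224/25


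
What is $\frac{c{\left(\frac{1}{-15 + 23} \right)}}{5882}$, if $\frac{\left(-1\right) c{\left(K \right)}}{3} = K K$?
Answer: $- \frac{3}{376448} \approx -7.9692 \cdot 10^{-6}$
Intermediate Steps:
$c{\left(K \right)} = - 3 K^{2}$ ($c{\left(K \right)} = - 3 K K = - 3 K^{2}$)
$\frac{c{\left(\frac{1}{-15 + 23} \right)}}{5882} = \frac{\left(-3\right) \left(\frac{1}{-15 + 23}\right)^{2}}{5882} = - 3 \left(\frac{1}{8}\right)^{2} \cdot \frac{1}{5882} = - \frac{3}{64} \cdot \frac{1}{5882} = \left(-3\right) \frac{1}{64} \cdot \frac{1}{5882} = \left(- \frac{3}{64}\right) \frac{1}{5882} = - \frac{3}{376448}$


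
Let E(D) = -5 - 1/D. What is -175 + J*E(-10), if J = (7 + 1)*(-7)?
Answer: 497/5 ≈ 99.400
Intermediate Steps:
J = -56 (J = 8*(-7) = -56)
-175 + J*E(-10) = -175 - 56*(-5 - 1/(-10)) = -175 - 56*(-5 - 1*(-⅒)) = -175 - 56*(-5 + ⅒) = -175 - 56*(-49/10) = -175 + 1372/5 = 497/5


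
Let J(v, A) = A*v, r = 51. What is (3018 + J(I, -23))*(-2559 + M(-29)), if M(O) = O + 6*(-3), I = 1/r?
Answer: -401050370/51 ≈ -7.8637e+6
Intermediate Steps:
I = 1/51 ≈ 0.019608
M(O) = -18 + O (M(O) = O - 18 = -18 + O)
(3018 + J(I, -23))*(-2559 + M(-29)) = (3018 - 23*1/51)*(-2559 + (-18 - 29)) = (3018 - 23/51)*(-2559 - 47) = (153895/51)*(-2606) = -401050370/51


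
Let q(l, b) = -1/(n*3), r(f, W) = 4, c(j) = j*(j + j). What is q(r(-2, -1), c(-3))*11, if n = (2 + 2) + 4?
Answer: -11/24 ≈ -0.45833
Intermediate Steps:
n = 8 (n = 4 + 4 = 8)
c(j) = 2*j² (c(j) = j*(2*j) = 2*j²)
q(l, b) = -1/24 (q(l, b) = -1/(8*3) = -1/24)
q(r(-2, -1), c(-3))*11 = -1/24*11 = -11/24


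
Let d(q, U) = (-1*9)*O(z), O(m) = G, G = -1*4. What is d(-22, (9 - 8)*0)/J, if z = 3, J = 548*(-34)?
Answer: -9/4658 ≈ -0.0019322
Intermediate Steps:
J = -18632
G = -4
O(m) = -4
d(q, U) = 36 (d(q, U) = -1*9*(-4) = -9*(-4) = 36)
d(-22, (9 - 8)*0)/J = 36/(-18632) = 36*(-1/18632) = -9/4658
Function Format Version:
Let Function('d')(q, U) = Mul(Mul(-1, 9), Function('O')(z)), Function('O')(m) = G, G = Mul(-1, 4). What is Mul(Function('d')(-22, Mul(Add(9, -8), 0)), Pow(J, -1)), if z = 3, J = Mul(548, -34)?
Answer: Rational(-9, 4658) ≈ -0.0019322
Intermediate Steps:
J = -18632
G = -4
Function('O')(m) = -4
Function('d')(q, U) = 36 (Function('d')(q, U) = Mul(Mul(-1, 9), -4) = Mul(-9, -4) = 36)
Mul(Function('d')(-22, Mul(Add(9, -8), 0)), Pow(J, -1)) = Mul(36, Pow(-18632, -1)) = Mul(36, Rational(-1, 18632)) = Rational(-9, 4658)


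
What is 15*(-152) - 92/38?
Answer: -43366/19 ≈ -2282.4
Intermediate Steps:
15*(-152) - 92/38 = -2280 - 92*1/38 = -2280 - 46/19 = -43366/19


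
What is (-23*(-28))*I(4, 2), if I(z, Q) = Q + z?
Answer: 3864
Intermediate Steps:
(-23*(-28))*I(4, 2) = (-23*(-28))*(2 + 4) = 644*6 = 3864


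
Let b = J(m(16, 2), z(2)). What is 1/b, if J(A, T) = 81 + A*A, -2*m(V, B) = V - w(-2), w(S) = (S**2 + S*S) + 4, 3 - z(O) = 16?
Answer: 1/85 ≈ 0.011765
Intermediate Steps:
z(O) = -13 (z(O) = 3 - 1*16 = 3 - 16 = -13)
w(S) = 4 + 2*S**2 (w(S) = (S**2 + S**2) + 4 = 2*S**2 + 4 = 4 + 2*S**2)
m(V, B) = 6 - V/2 (m(V, B) = -(V - (4 + 2*(-2)**2))/2 = -(V - (4 + 2*4))/2 = -(V - (4 + 8))/2 = -(V - 1*12)/2 = -(V - 12)/2 = -(-12 + V)/2 = 6 - V/2)
J(A, T) = 81 + A**2
b = 85 (b = 81 + (6 - 1/2*16)**2 = 81 + (6 - 8)**2 = 81 + (-2)**2 = 81 + 4 = 85)
1/b = 1/85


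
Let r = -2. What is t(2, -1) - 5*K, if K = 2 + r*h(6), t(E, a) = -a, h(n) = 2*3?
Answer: 51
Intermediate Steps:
h(n) = 6
K = -10 (K = 2 - 2*6 = 2 - 12 = -10)
t(2, -1) - 5*K = -1*(-1) - 5*(-10) = 1 + 50 = 51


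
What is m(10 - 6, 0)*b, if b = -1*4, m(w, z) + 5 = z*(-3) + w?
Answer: 4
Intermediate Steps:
m(w, z) = -5 + w - 3*z (m(w, z) = -5 + (z*(-3) + w) = -5 + (-3*z + w) = -5 + (w - 3*z) = -5 + w - 3*z)
b = -4
m(10 - 6, 0)*b = (-5 + (10 - 6) - 3*0)*(-4) = (-5 + 4 + 0)*(-4) = -1*(-4) = 4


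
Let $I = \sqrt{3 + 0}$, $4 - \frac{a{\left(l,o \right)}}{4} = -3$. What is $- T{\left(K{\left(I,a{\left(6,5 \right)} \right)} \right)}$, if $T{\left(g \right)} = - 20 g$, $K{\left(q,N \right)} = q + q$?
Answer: $40 \sqrt{3} \approx 69.282$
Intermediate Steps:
$a{\left(l,o \right)} = 28$ ($a{\left(l,o \right)} = 16 - -12 = 16 + 12 = 28$)
$I = \sqrt{3} \approx 1.732$
$K{\left(q,N \right)} = 2 q$
$- T{\left(K{\left(I,a{\left(6,5 \right)} \right)} \right)} = - \left(-20\right) 2 \sqrt{3} = - \left(-40\right) \sqrt{3} = 40 \sqrt{3}$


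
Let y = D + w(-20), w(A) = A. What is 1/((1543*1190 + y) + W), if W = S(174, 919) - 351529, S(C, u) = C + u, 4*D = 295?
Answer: 4/5943151 ≈ 6.7304e-7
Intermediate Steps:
D = 295/4 (D = (1/4)*295 = 295/4 ≈ 73.750)
y = 215/4 (y = 295/4 - 20 = 215/4 ≈ 53.750)
W = -350436 (W = (174 + 919) - 351529 = 1093 - 351529 = -350436)
1/((1543*1190 + y) + W) = 1/((1543*1190 + 215/4) - 350436) = 1/((1836170 + 215/4) - 350436) = 1/(7344895/4 - 350436) = 1/(5943151/4) = 4/5943151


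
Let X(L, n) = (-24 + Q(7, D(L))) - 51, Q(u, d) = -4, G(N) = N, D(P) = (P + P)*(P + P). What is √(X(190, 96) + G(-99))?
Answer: I*√178 ≈ 13.342*I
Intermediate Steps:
D(P) = 4*P² (D(P) = (2*P)*(2*P) = 4*P²)
X(L, n) = -79 (X(L, n) = (-24 - 4) - 51 = -28 - 51 = -79)
√(X(190, 96) + G(-99)) = √(-79 - 99) = √(-178) = I*√178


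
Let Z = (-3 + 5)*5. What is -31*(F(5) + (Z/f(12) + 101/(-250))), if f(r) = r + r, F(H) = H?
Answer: -233089/1500 ≈ -155.39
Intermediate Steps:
Z = 10 (Z = 2*5 = 10)
f(r) = 2*r
-31*(F(5) + (Z/f(12) + 101/(-250))) = -31*(5 + (10/((2*12)) + 101/(-250))) = -31*(5 + (10/24 + 101*(-1/250))) = -31*(5 + (10*(1/24) - 101/250)) = -31*(5 + (5/12 - 101/250)) = -31*(5 + 19/1500) = -31*7519/1500 = -233089/1500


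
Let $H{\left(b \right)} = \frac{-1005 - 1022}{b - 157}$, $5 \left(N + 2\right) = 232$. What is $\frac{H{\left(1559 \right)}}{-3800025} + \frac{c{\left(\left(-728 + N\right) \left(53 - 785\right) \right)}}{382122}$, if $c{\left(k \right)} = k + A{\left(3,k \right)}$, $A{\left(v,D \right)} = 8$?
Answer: $\frac{148109244556303}{113100364476450} \approx 1.3095$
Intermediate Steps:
$N = \frac{222}{5}$ ($N = -2 + \frac{1}{5} \cdot 232 = -2 + \frac{232}{5} = \frac{222}{5} \approx 44.4$)
$c{\left(k \right)} = 8 + k$ ($c{\left(k \right)} = k + 8 = 8 + k$)
$H{\left(b \right)} = - \frac{2027}{-157 + b}$
$\frac{H{\left(1559 \right)}}{-3800025} + \frac{c{\left(\left(-728 + N\right) \left(53 - 785\right) \right)}}{382122} = \frac{\left(-2027\right) \frac{1}{-157 + 1559}}{-3800025} + \frac{8 + \left(-728 + \frac{222}{5}\right) \left(53 - 785\right)}{382122} = - \frac{2027}{1402} \left(- \frac{1}{3800025}\right) + \left(8 - - \frac{2501976}{5}\right) \frac{1}{382122} = \left(-2027\right) \frac{1}{1402} \left(- \frac{1}{3800025}\right) + \left(8 + \frac{2501976}{5}\right) \frac{1}{382122} = \left(- \frac{2027}{1402}\right) \left(- \frac{1}{3800025}\right) + \frac{2502016}{5} \cdot \frac{1}{382122} = \frac{2027}{5327635050} + \frac{1251008}{955305} = \frac{148109244556303}{113100364476450}$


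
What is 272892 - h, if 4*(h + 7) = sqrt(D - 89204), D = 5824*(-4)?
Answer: 272899 - 75*I*sqrt(5)/2 ≈ 2.729e+5 - 83.853*I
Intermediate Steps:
D = -23296
h = -7 + 75*I*sqrt(5)/2 (h = -7 + sqrt(-23296 - 89204)/4 = -7 + sqrt(-112500)/4 = -7 + (150*I*sqrt(5))/4 = -7 + 75*I*sqrt(5)/2 ≈ -7.0 + 83.853*I)
272892 - h = 272892 - (-7 + 75*I*sqrt(5)/2) = 272892 + (7 - 75*I*sqrt(5)/2) = 272899 - 75*I*sqrt(5)/2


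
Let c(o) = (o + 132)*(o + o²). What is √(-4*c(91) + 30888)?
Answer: 2*I*√1859234 ≈ 2727.1*I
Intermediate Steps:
c(o) = (132 + o)*(o + o²)
√(-4*c(91) + 30888) = √(-364*(132 + 91² + 133*91) + 30888) = √(-364*(132 + 8281 + 12103) + 30888) = √(-364*20516 + 30888) = √(-4*1866956 + 30888) = √(-7467824 + 30888) = √(-7436936) = 2*I*√1859234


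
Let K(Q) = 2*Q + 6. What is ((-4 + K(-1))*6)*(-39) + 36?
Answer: 36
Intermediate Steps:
K(Q) = 6 + 2*Q
((-4 + K(-1))*6)*(-39) + 36 = ((-4 + (6 + 2*(-1)))*6)*(-39) + 36 = ((-4 + (6 - 2))*6)*(-39) + 36 = ((-4 + 4)*6)*(-39) + 36 = (0*6)*(-39) + 36 = 0*(-39) + 36 = 0 + 36 = 36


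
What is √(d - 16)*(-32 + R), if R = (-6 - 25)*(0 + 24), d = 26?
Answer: -776*√10 ≈ -2453.9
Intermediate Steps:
R = -744 (R = -31*24 = -744)
√(d - 16)*(-32 + R) = √(26 - 16)*(-32 - 744) = √10*(-776) = -776*√10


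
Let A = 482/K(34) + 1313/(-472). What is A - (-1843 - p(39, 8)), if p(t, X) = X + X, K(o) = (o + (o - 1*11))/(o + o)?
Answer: 65409967/26904 ≈ 2431.2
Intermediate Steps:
K(o) = (-11 + 2*o)/(2*o) (K(o) = (o + (o - 11))/((2*o)) = (o + (-11 + o))*(1/(2*o)) = (-11 + 2*o)*(1/(2*o)) = (-11 + 2*o)/(2*o))
p(t, X) = 2*X
A = 15395431/26904 (A = 482/(((-11/2 + 34)/34)) + 1313/(-472) = 482/(((1/34)*(57/2))) + 1313*(-1/472) = 482/(57/68) - 1313/472 = 482*(68/57) - 1313/472 = 32776/57 - 1313/472 = 15395431/26904 ≈ 572.24)
A - (-1843 - p(39, 8)) = 15395431/26904 - (-1843 - 2*8) = 15395431/26904 - (-1843 - 1*16) = 15395431/26904 - (-1843 - 16) = 15395431/26904 - 1*(-1859) = 15395431/26904 + 1859 = 65409967/26904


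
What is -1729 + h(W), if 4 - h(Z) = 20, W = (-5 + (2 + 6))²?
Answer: -1745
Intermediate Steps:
W = 9 (W = (-5 + 8)² = 3² = 9)
h(Z) = -16 (h(Z) = 4 - 1*20 = 4 - 20 = -16)
-1729 + h(W) = -1729 - 16 = -1745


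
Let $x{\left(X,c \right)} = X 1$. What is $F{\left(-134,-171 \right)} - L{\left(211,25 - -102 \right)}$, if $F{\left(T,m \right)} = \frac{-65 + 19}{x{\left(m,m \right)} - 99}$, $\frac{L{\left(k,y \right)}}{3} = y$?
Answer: $- \frac{51412}{135} \approx -380.83$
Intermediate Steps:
$L{\left(k,y \right)} = 3 y$
$x{\left(X,c \right)} = X$
$F{\left(T,m \right)} = - \frac{46}{-99 + m}$ ($F{\left(T,m \right)} = \frac{-65 + 19}{m - 99} = - \frac{46}{-99 + m}$)
$F{\left(-134,-171 \right)} - L{\left(211,25 - -102 \right)} = - \frac{46}{-99 - 171} - 3 \left(25 - -102\right) = - \frac{46}{-270} - 3 \left(25 + 102\right) = \left(-46\right) \left(- \frac{1}{270}\right) - 3 \cdot 127 = \frac{23}{135} - 381 = - \frac{51412}{135}$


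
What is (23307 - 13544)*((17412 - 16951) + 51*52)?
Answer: 30392219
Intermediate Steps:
(23307 - 13544)*((17412 - 16951) + 51*52) = 9763*(461 + 2652) = 9763*3113 = 30392219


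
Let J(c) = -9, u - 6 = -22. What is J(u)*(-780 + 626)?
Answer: 1386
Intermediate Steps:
u = -16 (u = 6 - 22 = -16)
J(u)*(-780 + 626) = -9*(-780 + 626) = -9*(-154) = 1386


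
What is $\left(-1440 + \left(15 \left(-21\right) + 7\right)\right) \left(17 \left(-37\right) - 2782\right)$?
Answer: $5962428$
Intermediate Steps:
$\left(-1440 + \left(15 \left(-21\right) + 7\right)\right) \left(17 \left(-37\right) - 2782\right) = \left(-1440 + \left(-315 + 7\right)\right) \left(-629 - 2782\right) = \left(-1440 - 308\right) \left(-3411\right) = \left(-1748\right) \left(-3411\right) = 5962428$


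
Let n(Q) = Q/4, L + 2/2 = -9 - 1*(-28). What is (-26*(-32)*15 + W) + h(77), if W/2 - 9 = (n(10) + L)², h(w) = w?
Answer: 26831/2 ≈ 13416.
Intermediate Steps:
L = 18 (L = -1 + (-9 - 1*(-28)) = -1 + (-9 + 28) = -1 + 19 = 18)
n(Q) = Q/4 (n(Q) = Q*(¼) = Q/4)
W = 1717/2 (W = 18 + 2*((¼)*10 + 18)² = 18 + 2*(5/2 + 18)² = 18 + 2*(41/2)² = 18 + 2*(1681/4) = 18 + 1681/2 = 1717/2 ≈ 858.50)
(-26*(-32)*15 + W) + h(77) = (-26*(-32)*15 + 1717/2) + 77 = (832*15 + 1717/2) + 77 = (12480 + 1717/2) + 77 = 26677/2 + 77 = 26831/2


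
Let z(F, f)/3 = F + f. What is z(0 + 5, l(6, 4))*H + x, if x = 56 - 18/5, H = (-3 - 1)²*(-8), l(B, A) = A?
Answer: -17018/5 ≈ -3403.6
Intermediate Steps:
z(F, f) = 3*F + 3*f (z(F, f) = 3*(F + f) = 3*F + 3*f)
H = -128 (H = (-4)²*(-8) = 16*(-8) = -128)
x = 262/5 (x = 56 - 18/5 = 262/5 ≈ 52.400)
z(0 + 5, l(6, 4))*H + x = (3*(0 + 5) + 3*4)*(-128) + 262/5 = (3*5 + 12)*(-128) + 262/5 = (15 + 12)*(-128) + 262/5 = 27*(-128) + 262/5 = -3456 + 262/5 = -17018/5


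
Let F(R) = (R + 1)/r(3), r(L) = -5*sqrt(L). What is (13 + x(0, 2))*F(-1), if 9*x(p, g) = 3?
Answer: 0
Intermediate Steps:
x(p, g) = 1/3 (x(p, g) = (1/9)*3 = 1/3)
F(R) = -sqrt(3)*(1 + R)/15 (F(R) = (R + 1)/((-5*sqrt(3))) = (1 + R)*(-sqrt(3)/15) = -sqrt(3)*(1 + R)/15)
(13 + x(0, 2))*F(-1) = (13 + 1/3)*(sqrt(3)*(-1 - 1*(-1))/15) = 40*(sqrt(3)*(-1 + 1)/15)/3 = 40*((1/15)*sqrt(3)*0)/3 = (40/3)*0 = 0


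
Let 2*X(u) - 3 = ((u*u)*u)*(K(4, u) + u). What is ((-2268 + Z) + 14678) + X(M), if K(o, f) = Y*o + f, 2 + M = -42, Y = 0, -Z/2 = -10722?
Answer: 7563903/2 ≈ 3.7820e+6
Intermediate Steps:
Z = 21444 (Z = -2*(-10722) = 21444)
M = -44 (M = -2 - 42 = -44)
K(o, f) = f (K(o, f) = 0*o + f = 0 + f = f)
X(u) = 3/2 + u⁴ (X(u) = 3/2 + (((u*u)*u)*(u + u))/2 = 3/2 + ((u²*u)*(2*u))/2 = 3/2 + (u³*(2*u))/2 = 3/2 + (2*u⁴)/2 = 3/2 + u⁴)
((-2268 + Z) + 14678) + X(M) = ((-2268 + 21444) + 14678) + (3/2 + (-44)⁴) = (19176 + 14678) + (3/2 + 3748096) = 33854 + 7496195/2 = 7563903/2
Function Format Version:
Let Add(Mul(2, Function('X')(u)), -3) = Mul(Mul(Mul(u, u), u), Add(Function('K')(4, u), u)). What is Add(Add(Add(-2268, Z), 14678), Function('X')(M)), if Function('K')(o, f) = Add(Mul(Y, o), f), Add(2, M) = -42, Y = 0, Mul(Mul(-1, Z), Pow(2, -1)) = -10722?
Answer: Rational(7563903, 2) ≈ 3.7820e+6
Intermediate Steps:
Z = 21444 (Z = Mul(-2, -10722) = 21444)
M = -44 (M = Add(-2, -42) = -44)
Function('K')(o, f) = f (Function('K')(o, f) = Add(Mul(0, o), f) = Add(0, f) = f)
Function('X')(u) = Add(Rational(3, 2), Pow(u, 4)) (Function('X')(u) = Add(Rational(3, 2), Mul(Rational(1, 2), Mul(Mul(Mul(u, u), u), Add(u, u)))) = Add(Rational(3, 2), Mul(Rational(1, 2), Mul(Mul(Pow(u, 2), u), Mul(2, u)))) = Add(Rational(3, 2), Mul(Rational(1, 2), Mul(Pow(u, 3), Mul(2, u)))) = Add(Rational(3, 2), Mul(Rational(1, 2), Mul(2, Pow(u, 4)))) = Add(Rational(3, 2), Pow(u, 4)))
Add(Add(Add(-2268, Z), 14678), Function('X')(M)) = Add(Add(Add(-2268, 21444), 14678), Add(Rational(3, 2), Pow(-44, 4))) = Add(Add(19176, 14678), Add(Rational(3, 2), 3748096)) = Add(33854, Rational(7496195, 2)) = Rational(7563903, 2)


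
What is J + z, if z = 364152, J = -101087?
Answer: 263065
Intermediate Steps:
J + z = -101087 + 364152 = 263065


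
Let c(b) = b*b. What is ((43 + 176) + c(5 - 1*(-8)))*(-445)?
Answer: -172660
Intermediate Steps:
c(b) = b**2
((43 + 176) + c(5 - 1*(-8)))*(-445) = ((43 + 176) + (5 - 1*(-8))**2)*(-445) = (219 + (5 + 8)**2)*(-445) = (219 + 13**2)*(-445) = (219 + 169)*(-445) = 388*(-445) = -172660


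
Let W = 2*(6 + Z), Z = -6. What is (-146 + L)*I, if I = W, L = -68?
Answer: 0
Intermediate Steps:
W = 0 (W = 2*(6 - 6) = 2*0 = 0)
I = 0
(-146 + L)*I = (-146 - 68)*0 = -214*0 = 0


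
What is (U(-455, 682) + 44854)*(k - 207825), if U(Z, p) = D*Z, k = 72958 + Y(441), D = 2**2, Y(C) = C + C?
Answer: -5765910490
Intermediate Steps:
Y(C) = 2*C
D = 4
k = 73840 (k = 72958 + 2*441 = 72958 + 882 = 73840)
U(Z, p) = 4*Z
(U(-455, 682) + 44854)*(k - 207825) = (4*(-455) + 44854)*(73840 - 207825) = (-1820 + 44854)*(-133985) = 43034*(-133985) = -5765910490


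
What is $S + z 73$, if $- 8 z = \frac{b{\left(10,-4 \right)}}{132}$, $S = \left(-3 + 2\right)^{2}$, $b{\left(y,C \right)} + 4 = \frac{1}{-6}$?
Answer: $\frac{8161}{6336} \approx 1.288$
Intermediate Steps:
$b{\left(y,C \right)} = - \frac{25}{6}$ ($b{\left(y,C \right)} = -4 + \frac{1}{-6} = -4 - \frac{1}{6} = - \frac{25}{6}$)
$S = 1$ ($S = \left(-1\right)^{2} = 1$)
$z = \frac{25}{6336}$ ($z = - \frac{\left(- \frac{25}{6}\right) \frac{1}{132}}{8} = \left(- \frac{1}{8}\right) \left(- \frac{25}{792}\right) = \frac{25}{6336} \approx 0.0039457$)
$S + z 73 = 1 + \frac{25}{6336} \cdot 73 = 1 + \frac{1825}{6336} = \frac{8161}{6336}$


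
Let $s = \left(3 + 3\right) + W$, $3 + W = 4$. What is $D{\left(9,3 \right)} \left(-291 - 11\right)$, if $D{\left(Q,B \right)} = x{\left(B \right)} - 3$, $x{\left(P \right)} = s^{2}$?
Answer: $-13892$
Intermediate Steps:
$W = 1$ ($W = -3 + 4 = 1$)
$s = 7$ ($s = \left(3 + 3\right) + 1 = 6 + 1 = 7$)
$x{\left(P \right)} = 49$ ($x{\left(P \right)} = 7^{2} = 49$)
$D{\left(Q,B \right)} = 46$ ($D{\left(Q,B \right)} = 49 - 3 = 46$)
$D{\left(9,3 \right)} \left(-291 - 11\right) = 46 \left(-291 - 11\right) = 46 \left(-302\right) = -13892$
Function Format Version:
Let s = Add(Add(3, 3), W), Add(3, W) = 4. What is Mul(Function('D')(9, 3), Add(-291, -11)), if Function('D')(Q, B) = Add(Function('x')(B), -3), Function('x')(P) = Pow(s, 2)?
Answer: -13892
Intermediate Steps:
W = 1 (W = Add(-3, 4) = 1)
s = 7 (s = Add(Add(3, 3), 1) = Add(6, 1) = 7)
Function('x')(P) = 49 (Function('x')(P) = Pow(7, 2) = 49)
Function('D')(Q, B) = 46 (Function('D')(Q, B) = Add(49, -3) = 46)
Mul(Function('D')(9, 3), Add(-291, -11)) = Mul(46, Add(-291, -11)) = Mul(46, -302) = -13892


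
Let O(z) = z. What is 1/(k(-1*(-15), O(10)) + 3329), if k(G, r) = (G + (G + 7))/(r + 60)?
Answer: 70/233067 ≈ 0.00030034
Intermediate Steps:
k(G, r) = (7 + 2*G)/(60 + r) (k(G, r) = (G + (7 + G))/(60 + r) = (7 + 2*G)/(60 + r))
1/(k(-1*(-15), O(10)) + 3329) = 1/((7 + 2*(-1*(-15)))/(60 + 10) + 3329) = 1/((7 + 2*15)/70 + 3329) = 1/((7 + 30)/70 + 3329) = 1/((1/70)*37 + 3329) = 1/(37/70 + 3329) = 1/(233067/70) = 70/233067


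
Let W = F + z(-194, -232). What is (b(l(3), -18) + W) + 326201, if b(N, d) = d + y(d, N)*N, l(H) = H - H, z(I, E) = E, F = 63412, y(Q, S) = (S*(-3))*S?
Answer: 389363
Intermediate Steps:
y(Q, S) = -3*S**2 (y(Q, S) = (-3*S)*S = -3*S**2)
l(H) = 0
b(N, d) = d - 3*N**3 (b(N, d) = d + (-3*N**2)*N = d - 3*N**3)
W = 63180 (W = 63412 - 232 = 63180)
(b(l(3), -18) + W) + 326201 = ((-18 - 3*0**3) + 63180) + 326201 = ((-18 - 3*0) + 63180) + 326201 = ((-18 + 0) + 63180) + 326201 = (-18 + 63180) + 326201 = 63162 + 326201 = 389363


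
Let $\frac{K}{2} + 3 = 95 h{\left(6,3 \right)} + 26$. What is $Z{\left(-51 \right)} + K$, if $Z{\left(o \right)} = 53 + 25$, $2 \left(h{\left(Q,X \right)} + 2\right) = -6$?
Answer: $-826$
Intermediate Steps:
$h{\left(Q,X \right)} = -5$ ($h{\left(Q,X \right)} = -2 + \frac{1}{2} \left(-6\right) = -2 - 3 = -5$)
$Z{\left(o \right)} = 78$
$K = -904$ ($K = -6 + 2 \left(95 \left(-5\right) + 26\right) = -6 + 2 \left(-475 + 26\right) = -6 + 2 \left(-449\right) = -6 - 898 = -904$)
$Z{\left(-51 \right)} + K = 78 - 904 = -826$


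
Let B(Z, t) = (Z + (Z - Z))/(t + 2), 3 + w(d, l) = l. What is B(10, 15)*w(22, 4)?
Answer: 10/17 ≈ 0.58823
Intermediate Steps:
w(d, l) = -3 + l
B(Z, t) = Z/(2 + t) (B(Z, t) = (Z + 0)/(2 + t) = Z/(2 + t))
B(10, 15)*w(22, 4) = (10/(2 + 15))*(-3 + 4) = (10/17)*1 = 10/17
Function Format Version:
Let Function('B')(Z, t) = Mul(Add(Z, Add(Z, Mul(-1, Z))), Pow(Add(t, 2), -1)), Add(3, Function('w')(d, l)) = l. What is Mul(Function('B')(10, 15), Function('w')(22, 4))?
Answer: Rational(10, 17) ≈ 0.58823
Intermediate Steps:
Function('w')(d, l) = Add(-3, l)
Function('B')(Z, t) = Mul(Z, Pow(Add(2, t), -1)) (Function('B')(Z, t) = Mul(Add(Z, 0), Pow(Add(2, t), -1)) = Mul(Z, Pow(Add(2, t), -1)))
Mul(Function('B')(10, 15), Function('w')(22, 4)) = Mul(Mul(10, Pow(Add(2, 15), -1)), Add(-3, 4)) = Mul(Mul(10, Pow(17, -1)), 1) = Mul(Mul(10, Rational(1, 17)), 1) = Mul(Rational(10, 17), 1) = Rational(10, 17)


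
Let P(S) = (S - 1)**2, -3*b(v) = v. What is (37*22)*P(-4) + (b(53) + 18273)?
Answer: 115816/3 ≈ 38605.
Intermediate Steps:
b(v) = -v/3
P(S) = (-1 + S)**2
(37*22)*P(-4) + (b(53) + 18273) = (37*22)*(-1 - 4)**2 + (-1/3*53 + 18273) = 814*(-5)**2 + (-53/3 + 18273) = 814*25 + 54766/3 = 20350 + 54766/3 = 115816/3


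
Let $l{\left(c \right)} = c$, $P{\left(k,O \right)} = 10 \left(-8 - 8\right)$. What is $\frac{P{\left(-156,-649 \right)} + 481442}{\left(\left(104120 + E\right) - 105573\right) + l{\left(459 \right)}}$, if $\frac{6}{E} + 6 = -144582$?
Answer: $- \frac{11597933636}{23953413} \approx -484.19$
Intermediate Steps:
$E = - \frac{1}{24098}$ ($E = \frac{6}{-6 - 144582} = \frac{6}{-144588} = 6 \left(- \frac{1}{144588}\right) = - \frac{1}{24098} \approx -4.1497 \cdot 10^{-5}$)
$P{\left(k,O \right)} = -160$ ($P{\left(k,O \right)} = 10 \left(-16\right) = -160$)
$\frac{P{\left(-156,-649 \right)} + 481442}{\left(\left(104120 + E\right) - 105573\right) + l{\left(459 \right)}} = \frac{-160 + 481442}{\left(\left(104120 - \frac{1}{24098}\right) - 105573\right) + 459} = \frac{481282}{\left(\frac{2509083759}{24098} - 105573\right) + 459} = \frac{481282}{- \frac{35014395}{24098} + 459} = \frac{481282}{- \frac{23953413}{24098}} = 481282 \left(- \frac{24098}{23953413}\right) = - \frac{11597933636}{23953413}$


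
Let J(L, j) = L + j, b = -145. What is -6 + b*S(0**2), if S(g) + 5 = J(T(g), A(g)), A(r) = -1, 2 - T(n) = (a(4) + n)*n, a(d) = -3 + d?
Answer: 574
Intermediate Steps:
T(n) = 2 - n*(1 + n) (T(n) = 2 - ((-3 + 4) + n)*n = 2 - (1 + n)*n = 2 - n*(1 + n))
S(g) = -4 - g - g**2 (S(g) = -5 + ((2 - g - g**2) - 1) = -5 + (1 - g - g**2) = -4 - g - g**2)
-6 + b*S(0**2) = -6 - 145*(-4 - 1*0**2 - (0**2)**2) = -6 - 145*(-4 - 1*0 - 1*0**2) = -6 - 145*(-4 + 0 - 1*0) = -6 - 145*(-4 + 0 + 0) = -6 - 145*(-4) = -6 + 580 = 574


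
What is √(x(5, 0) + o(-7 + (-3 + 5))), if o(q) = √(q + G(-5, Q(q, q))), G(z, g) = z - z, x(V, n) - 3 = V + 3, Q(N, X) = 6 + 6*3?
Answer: √(11 + I*√5) ≈ 3.3335 + 0.33539*I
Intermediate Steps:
Q(N, X) = 24 (Q(N, X) = 6 + 18 = 24)
x(V, n) = 6 + V (x(V, n) = 3 + (V + 3) = 3 + (3 + V) = 6 + V)
G(z, g) = 0
o(q) = √q (o(q) = √(q + 0) = √q)
√(x(5, 0) + o(-7 + (-3 + 5))) = √((6 + 5) + √(-7 + (-3 + 5))) = √(11 + √(-7 + 2)) = √(11 + √(-5)) = √(11 + I*√5)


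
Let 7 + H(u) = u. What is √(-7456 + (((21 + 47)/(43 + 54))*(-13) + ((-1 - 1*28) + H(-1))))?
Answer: I*√70587385/97 ≈ 86.615*I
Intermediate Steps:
H(u) = -7 + u
√(-7456 + (((21 + 47)/(43 + 54))*(-13) + ((-1 - 1*28) + H(-1)))) = √(-7456 + (((21 + 47)/(43 + 54))*(-13) + ((-1 - 1*28) + (-7 - 1)))) = √(-7456 + ((68/97)*(-13) + ((-1 - 28) - 8))) = √(-7456 + ((68*(1/97))*(-13) + (-29 - 8))) = √(-7456 + ((68/97)*(-13) - 37)) = √(-7456 + (-884/97 - 37)) = √(-7456 - 4473/97) = √(-727705/97) = I*√70587385/97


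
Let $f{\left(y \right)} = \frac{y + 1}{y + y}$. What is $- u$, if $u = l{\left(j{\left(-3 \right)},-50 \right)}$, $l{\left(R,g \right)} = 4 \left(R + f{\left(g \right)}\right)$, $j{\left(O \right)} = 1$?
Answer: $- \frac{149}{25} \approx -5.96$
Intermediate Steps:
$f{\left(y \right)} = \frac{1 + y}{2 y}$
$l{\left(R,g \right)} = 4 R + \frac{2 \left(1 + g\right)}{g}$ ($l{\left(R,g \right)} = 4 \left(R + \frac{1 + g}{2 g}\right) = 4 R + \frac{2 \left(1 + g\right)}{g}$)
$u = \frac{149}{25}$ ($u = 2 + \frac{2}{-50} + 4 \cdot 1 = 2 + 2 \left(- \frac{1}{50}\right) + 4 = 2 - \frac{1}{25} + 4 = \frac{149}{25} \approx 5.96$)
$- u = \left(-1\right) \frac{149}{25} = - \frac{149}{25}$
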